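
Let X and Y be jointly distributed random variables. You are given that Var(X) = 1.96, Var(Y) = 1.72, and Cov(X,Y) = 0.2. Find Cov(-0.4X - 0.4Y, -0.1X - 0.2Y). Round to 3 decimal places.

0.240

Cov(-0.4X - 0.4Y, -0.1X - 0.2Y) = (-0.4)(-0.1)Var(X) + (-0.4)(-0.2)Var(Y) + [(-0.4)(-0.2) + (-0.4)(-0.1)]Cov(X,Y)
= 0.04·1.96 + 0.08·1.72 + 0.12·0.2 = 0.24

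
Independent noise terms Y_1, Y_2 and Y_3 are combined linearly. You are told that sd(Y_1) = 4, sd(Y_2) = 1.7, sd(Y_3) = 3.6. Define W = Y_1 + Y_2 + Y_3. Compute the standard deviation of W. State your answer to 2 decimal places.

5.64

var(Y_1) = 16, var(Y_2) = 2.89, var(Y_3) = 12.96
By independence, var(W) = (1)²var(Y_1) + (1)²var(Y_2) + (1)²var(Y_3)
= (1)²·16 + (1)²·2.89 + (1)²·12.96 = 31.85
sd(W) = √31.85 ≈ 5.64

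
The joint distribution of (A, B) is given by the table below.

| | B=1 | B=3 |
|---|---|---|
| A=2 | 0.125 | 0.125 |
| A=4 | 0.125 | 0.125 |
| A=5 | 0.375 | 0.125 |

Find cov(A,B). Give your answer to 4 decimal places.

-0.2500

E[A] = 4,  E[B] = 1.75
E[AB] = 6.75
cov(A,B) = E[AB] − E[A]E[B] = 6.75 − (4)(1.75) = -0.25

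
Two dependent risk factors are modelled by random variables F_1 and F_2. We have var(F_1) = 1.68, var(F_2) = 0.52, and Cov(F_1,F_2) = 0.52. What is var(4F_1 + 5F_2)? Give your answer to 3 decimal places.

var(4F_1 + 5F_2) = (4)²·var(F_1) + (5)²·var(F_2) + 2·(4)·(5)·Cov(F_1,F_2)
= 16·1.68 + 25·0.52 + 40·0.52 = 60.68

60.680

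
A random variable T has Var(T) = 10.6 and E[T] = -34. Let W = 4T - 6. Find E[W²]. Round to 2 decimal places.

20333.60

E[4T - 6] = 4·-34 − 6 = -142
Var(4T - 6) = (4)²·10.6 = 169.6
E[W²] = Var(W) + (E[W])² = 169.6 + (-142)² = 20333.6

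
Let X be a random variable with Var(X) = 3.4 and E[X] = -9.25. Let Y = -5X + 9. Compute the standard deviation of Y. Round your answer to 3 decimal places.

Var(-5X + 9) = (-5)²·3.4 = 85
sd(Y) = √85 ≈ 9.220

9.220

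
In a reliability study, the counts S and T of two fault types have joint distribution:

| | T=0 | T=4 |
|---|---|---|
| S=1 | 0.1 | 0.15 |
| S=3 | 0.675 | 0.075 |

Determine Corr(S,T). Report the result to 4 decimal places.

-0.5185

E[S] = 2.5,  E[T] = 0.9
E[ST] = 1.5
Cov(S,T) = E[ST] − E[S]E[T] = 1.5 − (2.5)(0.9) = -0.75
V(S) = 0.75,  V(T) = 2.79
ρ = -0.75 / √(0.75·2.79) ≈ -0.5185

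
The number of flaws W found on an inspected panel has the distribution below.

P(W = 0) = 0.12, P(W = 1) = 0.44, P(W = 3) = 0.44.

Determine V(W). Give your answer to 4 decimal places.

1.3024

E[W] = (0)(0.12) + (1)(0.44) + (3)(0.44) = 1.76
E[W²] = (0)²(0.12) + (1)²(0.44) + (3)²(0.44) = 4.4
V(W) = E[W²] − (E[W])² = 4.4 − (1.76)² = 1.3024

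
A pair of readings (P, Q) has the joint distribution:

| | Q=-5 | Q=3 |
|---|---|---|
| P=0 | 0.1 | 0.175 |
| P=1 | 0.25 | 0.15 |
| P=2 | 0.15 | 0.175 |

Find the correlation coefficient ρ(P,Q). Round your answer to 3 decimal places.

E[P] = 1.05,  E[Q] = -1
E[PQ] = -1.25
Cov(P,Q) = E[PQ] − E[P]E[Q] = -1.25 − (1.05)(-1) = -0.2
V(P) = 0.5975,  V(Q) = 16
ρ = -0.2 / √(0.5975·16) ≈ -0.065

-0.065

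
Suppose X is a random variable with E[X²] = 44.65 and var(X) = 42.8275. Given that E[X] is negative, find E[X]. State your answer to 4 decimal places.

-1.3500

(E[X])² = E[X²] − var(X) = 44.65 − 42.8275 = 1.8225
E[X] = −√1.8225 = -1.35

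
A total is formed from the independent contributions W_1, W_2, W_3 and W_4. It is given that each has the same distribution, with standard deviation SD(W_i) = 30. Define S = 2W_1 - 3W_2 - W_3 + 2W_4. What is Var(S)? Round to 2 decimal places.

Var(W_i) = (30)² = 900
By independence, Var(S) = (2)²Var(W_1) + (-3)²Var(W_2) + (-1)²Var(W_3) + (2)²Var(W_4)
= (2)²·900 + (-3)²·900 + (-1)²·900 + (2)²·900 = 16200

16200.00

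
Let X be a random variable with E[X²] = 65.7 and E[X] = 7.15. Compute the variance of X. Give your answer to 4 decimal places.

Var(X) = 65.7 − (7.15)² = 14.5775

14.5775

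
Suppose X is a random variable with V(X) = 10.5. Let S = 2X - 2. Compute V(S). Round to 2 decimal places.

42.00

V(2X - 2) = (2)²·V(X) = 4·10.5 = 42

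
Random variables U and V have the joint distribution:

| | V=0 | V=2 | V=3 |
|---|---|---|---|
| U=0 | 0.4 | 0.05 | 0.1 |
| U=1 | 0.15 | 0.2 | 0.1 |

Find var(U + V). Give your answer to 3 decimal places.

E[U] = 0.45,  E[V] = 1.1,  E[UV] = 0.7
var(U) = 0.45 − (0.45)² = 0.2475;  var(V) = 2.8 − (1.1)² = 1.59
Cov(U,V) = 0.7 − (0.45)(1.1) = 0.205
var(U + V) = (1)²·0.2475 + (1)²·1.59 + 2·(1)·(1)·0.205 = 2.2475

2.248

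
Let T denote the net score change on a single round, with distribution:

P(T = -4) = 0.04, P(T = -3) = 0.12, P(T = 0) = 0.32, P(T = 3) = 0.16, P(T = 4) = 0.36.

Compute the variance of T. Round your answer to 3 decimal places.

E[T] = (-4)(0.04) + (-3)(0.12) + (0)(0.32) + (3)(0.16) + (4)(0.36) = 1.4
E[T²] = (-4)²(0.04) + (-3)²(0.12) + (0)²(0.32) + (3)²(0.16) + (4)²(0.36) = 8.92
V(T) = E[T²] − (E[T])² = 8.92 − (1.4)² = 6.96

6.960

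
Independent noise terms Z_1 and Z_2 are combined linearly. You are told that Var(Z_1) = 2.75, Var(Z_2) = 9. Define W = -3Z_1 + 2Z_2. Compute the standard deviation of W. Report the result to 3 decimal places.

7.794

By independence, Var(W) = (-3)²Var(Z_1) + (2)²Var(Z_2)
= (-3)²·2.75 + (2)²·9 = 60.75
σ(W) = √60.75 ≈ 7.794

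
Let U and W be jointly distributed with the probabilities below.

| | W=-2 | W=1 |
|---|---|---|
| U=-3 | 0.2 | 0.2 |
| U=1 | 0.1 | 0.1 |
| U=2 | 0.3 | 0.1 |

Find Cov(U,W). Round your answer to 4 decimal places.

-0.6600

E[U] = -0.2,  E[W] = -0.8
E[UW] = -0.5
Cov(U,W) = E[UW] − E[U]E[W] = -0.5 − (-0.2)(-0.8) = -0.66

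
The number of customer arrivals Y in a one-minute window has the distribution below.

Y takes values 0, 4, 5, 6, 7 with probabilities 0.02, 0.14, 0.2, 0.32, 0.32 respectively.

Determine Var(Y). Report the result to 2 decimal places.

1.72

E[Y] = (0)(0.02) + (4)(0.14) + (5)(0.2) + (6)(0.32) + (7)(0.32) = 5.72
E[Y²] = (0)²(0.02) + (4)²(0.14) + (5)²(0.2) + (6)²(0.32) + (7)²(0.32) = 34.44
Var(Y) = E[Y²] − (E[Y])² = 34.44 − (5.72)² = 1.7216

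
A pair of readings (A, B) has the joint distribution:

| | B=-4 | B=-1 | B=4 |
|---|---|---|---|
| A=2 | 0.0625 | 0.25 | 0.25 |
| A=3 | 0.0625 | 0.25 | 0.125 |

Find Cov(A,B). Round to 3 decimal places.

-0.219

E[A] = 2.4375,  E[B] = 0.5
E[AB] = 1
Cov(A,B) = E[AB] − E[A]E[B] = 1 − (2.4375)(0.5) = -0.21875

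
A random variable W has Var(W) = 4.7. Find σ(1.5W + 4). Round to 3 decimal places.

3.252

Var(1.5W + 4) = (1.5)²·4.7 = 10.575
σ(1.5W + 4) = √10.575 ≈ 3.252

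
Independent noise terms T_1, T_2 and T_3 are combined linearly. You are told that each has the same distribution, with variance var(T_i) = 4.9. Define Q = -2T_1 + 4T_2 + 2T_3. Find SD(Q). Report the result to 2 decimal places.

10.84

By independence, var(Q) = (-2)²var(T_1) + (4)²var(T_2) + (2)²var(T_3)
= (-2)²·4.9 + (4)²·4.9 + (2)²·4.9 = 117.6
SD(Q) = √117.6 ≈ 10.84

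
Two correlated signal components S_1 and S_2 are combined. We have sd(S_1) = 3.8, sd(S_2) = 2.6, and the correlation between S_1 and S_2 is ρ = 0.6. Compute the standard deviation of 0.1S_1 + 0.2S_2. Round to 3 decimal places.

Var(S_1) = (3.8)² = 14.44;  Var(S_2) = (2.6)² = 6.76
Cov(S_1,S_2) = ρ·sd(S_1)·sd(S_2) = 0.6·3.8·2.6 = 5.928
Var(0.1S_1 + 0.2S_2) = (0.1)²·Var(S_1) + (0.2)²·Var(S_2) + 2·(0.1)·(0.2)·Cov(S_1,S_2)
= 0.01·14.44 + 0.04·6.76 + 0.04·5.928 = 0.65192
sd(0.1S_1 + 0.2S_2) = √0.65192 ≈ 0.807

0.807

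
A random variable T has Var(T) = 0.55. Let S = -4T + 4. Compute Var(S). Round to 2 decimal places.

8.80

Var(-4T + 4) = (-4)²·Var(T) = 16·0.55 = 8.8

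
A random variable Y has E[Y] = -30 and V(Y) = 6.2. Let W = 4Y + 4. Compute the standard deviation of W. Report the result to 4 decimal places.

V(4Y + 4) = (4)²·6.2 = 99.2
sd(W) = √99.2 ≈ 9.9599

9.9599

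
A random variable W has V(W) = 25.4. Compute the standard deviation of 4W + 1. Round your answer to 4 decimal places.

V(4W + 1) = (4)²·25.4 = 406.4
σ(4W + 1) = √406.4 ≈ 20.1594

20.1594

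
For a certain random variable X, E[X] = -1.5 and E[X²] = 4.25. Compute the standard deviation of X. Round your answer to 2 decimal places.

Var(X) = 4.25 − (-1.5)² = 2
SD(X) = √2 ≈ 1.41

1.41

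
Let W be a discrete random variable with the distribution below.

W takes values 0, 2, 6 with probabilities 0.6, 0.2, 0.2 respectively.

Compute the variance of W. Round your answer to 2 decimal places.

E[W] = (0)(0.6) + (2)(0.2) + (6)(0.2) = 1.6
E[W²] = (0)²(0.6) + (2)²(0.2) + (6)²(0.2) = 8
Var(W) = E[W²] − (E[W])² = 8 − (1.6)² = 5.44

5.44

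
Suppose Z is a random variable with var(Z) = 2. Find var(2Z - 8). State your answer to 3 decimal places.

8.000

var(2Z - 8) = (2)²·var(Z) = 4·2 = 8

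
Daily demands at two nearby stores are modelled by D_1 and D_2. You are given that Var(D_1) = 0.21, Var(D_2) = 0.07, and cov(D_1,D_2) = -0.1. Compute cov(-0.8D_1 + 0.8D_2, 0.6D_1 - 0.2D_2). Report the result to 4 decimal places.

cov(-0.8D_1 + 0.8D_2, 0.6D_1 - 0.2D_2) = (-0.8)(0.6)Var(D_1) + (0.8)(-0.2)Var(D_2) + [(-0.8)(-0.2) + (0.8)(0.6)]cov(D_1,D_2)
= -0.48·0.21 + -0.16·0.07 + 0.64·-0.1 = -0.176

-0.1760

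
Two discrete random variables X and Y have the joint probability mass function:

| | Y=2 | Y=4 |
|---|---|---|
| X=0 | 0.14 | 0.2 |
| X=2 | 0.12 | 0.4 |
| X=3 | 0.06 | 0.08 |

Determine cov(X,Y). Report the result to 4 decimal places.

E[X] = 1.46,  E[Y] = 3.36
E[XY] = 5
cov(X,Y) = E[XY] − E[X]E[Y] = 5 − (1.46)(3.36) = 0.0944

0.0944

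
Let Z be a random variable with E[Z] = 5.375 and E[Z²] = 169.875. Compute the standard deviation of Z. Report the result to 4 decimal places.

11.8737

var(Z) = 169.875 − (5.375)² = 140.984375
sd(Z) = √140.984375 ≈ 11.8737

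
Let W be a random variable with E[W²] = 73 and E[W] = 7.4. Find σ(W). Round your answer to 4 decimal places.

V(W) = 73 − (7.4)² = 18.24
σ(W) = √18.24 ≈ 4.2708

4.2708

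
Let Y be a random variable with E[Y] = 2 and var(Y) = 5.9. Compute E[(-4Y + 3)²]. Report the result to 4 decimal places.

119.4000

E[-4Y + 3] = -4·2 + 3 = -5
var(-4Y + 3) = (-4)²·5.9 = 94.4
E[(-4Y + 3)²] = var((-4Y + 3)) + (E[(-4Y + 3)])² = 94.4 + (-5)² = 119.4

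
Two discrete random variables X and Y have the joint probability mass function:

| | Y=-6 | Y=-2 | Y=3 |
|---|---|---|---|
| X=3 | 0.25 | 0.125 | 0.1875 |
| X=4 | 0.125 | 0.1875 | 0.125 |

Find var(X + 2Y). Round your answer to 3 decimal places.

55.871

E[X] = 3.4375,  E[Y] = -1.9375,  E[XY] = -6.5625
var(X) = 12.0625 − (3.4375)² = 0.24609375;  var(Y) = 17.5625 − (-1.9375)² = 13.80859375
cov(X,Y) = -6.5625 − (3.4375)(-1.9375) = 0.09765625
var(X + 2Y) = (1)²·0.24609375 + (2)²·13.80859375 + 2·(1)·(2)·0.09765625 = 55.87109375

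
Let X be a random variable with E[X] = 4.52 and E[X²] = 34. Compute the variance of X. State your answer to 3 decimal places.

13.570

V(X) = 34 − (4.52)² = 13.5696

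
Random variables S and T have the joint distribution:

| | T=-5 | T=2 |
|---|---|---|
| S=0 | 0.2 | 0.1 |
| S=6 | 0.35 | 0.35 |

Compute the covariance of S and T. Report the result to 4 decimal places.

E[S] = 4.2,  E[T] = -1.85
E[ST] = -6.3
Cov(S,T) = E[ST] − E[S]E[T] = -6.3 − (4.2)(-1.85) = 1.47

1.4700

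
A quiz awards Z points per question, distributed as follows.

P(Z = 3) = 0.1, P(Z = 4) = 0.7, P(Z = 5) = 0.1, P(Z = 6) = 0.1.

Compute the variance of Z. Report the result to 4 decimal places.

E[Z] = (3)(0.1) + (4)(0.7) + (5)(0.1) + (6)(0.1) = 4.2
E[Z²] = (3)²(0.1) + (4)²(0.7) + (5)²(0.1) + (6)²(0.1) = 18.2
V(Z) = E[Z²] − (E[Z])² = 18.2 − (4.2)² = 0.56

0.5600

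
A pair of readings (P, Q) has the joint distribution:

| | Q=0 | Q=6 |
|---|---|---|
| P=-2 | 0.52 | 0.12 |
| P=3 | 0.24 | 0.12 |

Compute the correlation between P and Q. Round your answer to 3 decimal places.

E[P] = -0.2,  E[Q] = 1.44
E[PQ] = 0.72
Cov(P,Q) = E[PQ] − E[P]E[Q] = 0.72 − (-0.2)(1.44) = 1.008
Var(P) = 5.76,  Var(Q) = 6.5664
ρ = 1.008 / √(5.76·6.5664) ≈ 0.164

0.164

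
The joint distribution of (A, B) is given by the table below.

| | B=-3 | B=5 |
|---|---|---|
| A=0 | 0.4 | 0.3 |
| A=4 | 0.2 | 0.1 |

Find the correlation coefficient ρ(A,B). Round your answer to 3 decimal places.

-0.089

E[A] = 1.2,  E[B] = 0.2
E[AB] = -0.4
Cov(A,B) = E[AB] − E[A]E[B] = -0.4 − (1.2)(0.2) = -0.64
var(A) = 3.36,  var(B) = 15.36
ρ = -0.64 / √(3.36·15.36) ≈ -0.089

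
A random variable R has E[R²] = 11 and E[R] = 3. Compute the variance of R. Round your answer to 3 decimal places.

Var(R) = 11 − (3)² = 2

2.000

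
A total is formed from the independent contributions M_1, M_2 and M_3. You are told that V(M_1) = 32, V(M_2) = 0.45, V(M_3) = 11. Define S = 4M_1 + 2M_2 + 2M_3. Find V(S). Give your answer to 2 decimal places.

557.80

By independence, V(S) = (4)²V(M_1) + (2)²V(M_2) + (2)²V(M_3)
= (4)²·32 + (2)²·0.45 + (2)²·11 = 557.8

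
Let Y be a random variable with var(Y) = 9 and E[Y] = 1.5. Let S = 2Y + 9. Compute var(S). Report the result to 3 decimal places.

36.000

var(2Y + 9) = (2)²·var(Y) = 4·9 = 36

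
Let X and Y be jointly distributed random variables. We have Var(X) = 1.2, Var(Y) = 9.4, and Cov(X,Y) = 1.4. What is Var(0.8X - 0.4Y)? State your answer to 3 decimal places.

Var(0.8X - 0.4Y) = (0.8)²·Var(X) + (-0.4)²·Var(Y) + 2·(0.8)·(-0.4)·Cov(X,Y)
= 0.64·1.2 + 0.16·9.4 + -0.64·1.4 = 1.376

1.376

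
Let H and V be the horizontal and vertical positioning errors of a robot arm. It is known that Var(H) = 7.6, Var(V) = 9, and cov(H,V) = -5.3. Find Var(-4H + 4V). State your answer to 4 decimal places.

435.2000

Var(-4H + 4V) = (-4)²·Var(H) + (4)²·Var(V) + 2·(-4)·(4)·cov(H,V)
= 16·7.6 + 16·9 + -32·-5.3 = 435.2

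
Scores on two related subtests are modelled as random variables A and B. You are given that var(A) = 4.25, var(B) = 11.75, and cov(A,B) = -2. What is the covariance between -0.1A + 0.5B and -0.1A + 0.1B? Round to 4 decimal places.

cov(-0.1A + 0.5B, -0.1A + 0.1B) = (-0.1)(-0.1)var(A) + (0.5)(0.1)var(B) + [(-0.1)(0.1) + (0.5)(-0.1)]cov(A,B)
= 0.01·4.25 + 0.05·11.75 + -0.06·-2 = 0.75

0.7500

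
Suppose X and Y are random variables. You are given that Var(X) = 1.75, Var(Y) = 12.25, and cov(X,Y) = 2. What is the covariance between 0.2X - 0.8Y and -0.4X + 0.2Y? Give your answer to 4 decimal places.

-1.3800

cov(0.2X - 0.8Y, -0.4X + 0.2Y) = (0.2)(-0.4)Var(X) + (-0.8)(0.2)Var(Y) + [(0.2)(0.2) + (-0.8)(-0.4)]cov(X,Y)
= -0.08·1.75 + -0.16·12.25 + 0.36·2 = -1.38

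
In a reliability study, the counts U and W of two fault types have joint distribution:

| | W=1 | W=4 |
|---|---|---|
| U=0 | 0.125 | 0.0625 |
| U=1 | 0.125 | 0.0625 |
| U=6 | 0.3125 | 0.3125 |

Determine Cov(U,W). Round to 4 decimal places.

E[U] = 3.9375,  E[W] = 2.3125
E[UW] = 9.75
Cov(U,W) = E[UW] − E[U]E[W] = 9.75 − (3.9375)(2.3125) = 0.64453125

0.6445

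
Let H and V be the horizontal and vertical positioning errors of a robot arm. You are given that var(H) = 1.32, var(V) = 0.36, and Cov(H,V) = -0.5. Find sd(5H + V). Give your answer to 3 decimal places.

var(5H + V) = (5)²·var(H) + (1)²·var(V) + 2·(5)·(1)·Cov(H,V)
= 25·1.32 + 1·0.36 + 10·-0.5 = 28.36
sd(5H + V) = √28.36 ≈ 5.325

5.325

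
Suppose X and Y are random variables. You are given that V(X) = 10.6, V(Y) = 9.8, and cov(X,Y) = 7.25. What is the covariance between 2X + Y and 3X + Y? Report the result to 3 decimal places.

109.650

cov(2X + Y, 3X + Y) = (2)(3)V(X) + (1)(1)V(Y) + [(2)(1) + (1)(3)]cov(X,Y)
= 6·10.6 + 1·9.8 + 5·7.25 = 109.65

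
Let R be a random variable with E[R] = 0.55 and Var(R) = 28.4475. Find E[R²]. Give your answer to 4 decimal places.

28.7500

E[R²] = Var(R) + (E[R])² = 28.4475 + (0.55)² = 28.75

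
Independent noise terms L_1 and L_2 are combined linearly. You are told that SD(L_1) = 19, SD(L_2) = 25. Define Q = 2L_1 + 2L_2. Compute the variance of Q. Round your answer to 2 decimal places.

3944.00

var(L_1) = 361, var(L_2) = 625
By independence, var(Q) = (2)²var(L_1) + (2)²var(L_2)
= (2)²·361 + (2)²·625 = 3944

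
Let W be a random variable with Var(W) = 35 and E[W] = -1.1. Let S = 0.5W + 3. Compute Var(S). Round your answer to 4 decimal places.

8.7500

Var(0.5W + 3) = (0.5)²·Var(W) = 0.25·35 = 8.75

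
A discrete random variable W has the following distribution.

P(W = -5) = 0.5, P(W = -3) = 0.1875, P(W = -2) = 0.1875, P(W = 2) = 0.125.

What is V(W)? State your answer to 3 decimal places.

E[W] = (-5)(0.5) + (-3)(0.1875) + (-2)(0.1875) + (2)(0.125) = -3.1875
E[W²] = (-5)²(0.5) + (-3)²(0.1875) + (-2)²(0.1875) + (2)²(0.125) = 15.4375
V(W) = E[W²] − (E[W])² = 15.4375 − (-3.1875)² = 5.27734375

5.277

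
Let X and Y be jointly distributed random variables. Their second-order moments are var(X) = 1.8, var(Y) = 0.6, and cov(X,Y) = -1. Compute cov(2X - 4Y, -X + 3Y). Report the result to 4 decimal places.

-20.8000

cov(2X - 4Y, -X + 3Y) = (2)(-1)var(X) + (-4)(3)var(Y) + [(2)(3) + (-4)(-1)]cov(X,Y)
= -2·1.8 + -12·0.6 + 10·-1 = -20.8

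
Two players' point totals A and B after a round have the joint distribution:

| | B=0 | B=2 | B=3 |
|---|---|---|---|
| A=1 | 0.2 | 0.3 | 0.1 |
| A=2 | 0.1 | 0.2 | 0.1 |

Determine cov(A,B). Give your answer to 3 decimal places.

0.060

E[A] = 1.4,  E[B] = 1.6
E[AB] = 2.3
cov(A,B) = E[AB] − E[A]E[B] = 2.3 − (1.4)(1.6) = 0.06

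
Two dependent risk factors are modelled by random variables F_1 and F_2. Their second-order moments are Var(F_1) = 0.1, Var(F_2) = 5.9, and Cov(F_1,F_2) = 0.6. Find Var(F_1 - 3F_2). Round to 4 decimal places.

49.6000

Var(F_1 - 3F_2) = (1)²·Var(F_1) + (-3)²·Var(F_2) + 2·(1)·(-3)·Cov(F_1,F_2)
= 1·0.1 + 9·5.9 + -6·0.6 = 49.6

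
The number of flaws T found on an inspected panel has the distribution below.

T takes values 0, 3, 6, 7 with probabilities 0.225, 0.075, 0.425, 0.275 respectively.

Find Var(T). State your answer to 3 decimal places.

7.360

E[T] = (0)(0.225) + (3)(0.075) + (6)(0.425) + (7)(0.275) = 4.7
E[T²] = (0)²(0.225) + (3)²(0.075) + (6)²(0.425) + (7)²(0.275) = 29.45
Var(T) = E[T²] − (E[T])² = 29.45 − (4.7)² = 7.36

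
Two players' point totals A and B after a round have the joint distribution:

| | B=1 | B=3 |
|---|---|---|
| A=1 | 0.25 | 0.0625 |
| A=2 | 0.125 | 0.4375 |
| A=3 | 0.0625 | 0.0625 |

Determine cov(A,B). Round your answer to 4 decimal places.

E[A] = 1.8125,  E[B] = 2.125
E[AB] = 4.0625
cov(A,B) = E[AB] − E[A]E[B] = 4.0625 − (1.8125)(2.125) = 0.2109375

0.2109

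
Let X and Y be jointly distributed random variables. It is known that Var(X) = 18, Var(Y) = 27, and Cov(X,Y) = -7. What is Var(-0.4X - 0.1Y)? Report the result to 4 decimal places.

2.5900

Var(-0.4X - 0.1Y) = (-0.4)²·Var(X) + (-0.1)²·Var(Y) + 2·(-0.4)·(-0.1)·Cov(X,Y)
= 0.16·18 + 0.01·27 + 0.08·-7 = 2.59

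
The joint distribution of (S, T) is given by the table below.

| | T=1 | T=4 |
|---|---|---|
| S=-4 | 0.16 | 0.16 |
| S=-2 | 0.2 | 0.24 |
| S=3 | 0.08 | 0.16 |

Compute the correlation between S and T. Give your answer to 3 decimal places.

0.127

E[S] = -1.44,  E[T] = 2.68
E[ST] = -3.36
Cov(S,T) = E[ST] − E[S]E[T] = -3.36 − (-1.44)(2.68) = 0.4992
var(S) = 6.9664,  var(T) = 2.2176
ρ = 0.4992 / √(6.9664·2.2176) ≈ 0.127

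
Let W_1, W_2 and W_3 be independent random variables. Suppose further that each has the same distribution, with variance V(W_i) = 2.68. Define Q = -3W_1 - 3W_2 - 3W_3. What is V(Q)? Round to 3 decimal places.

72.360

By independence, V(Q) = (-3)²V(W_1) + (-3)²V(W_2) + (-3)²V(W_3)
= (-3)²·2.68 + (-3)²·2.68 + (-3)²·2.68 = 72.36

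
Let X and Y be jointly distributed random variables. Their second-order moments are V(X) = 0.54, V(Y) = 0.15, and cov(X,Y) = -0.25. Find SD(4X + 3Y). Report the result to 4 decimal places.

V(4X + 3Y) = (4)²·V(X) + (3)²·V(Y) + 2·(4)·(3)·cov(X,Y)
= 16·0.54 + 9·0.15 + 24·-0.25 = 3.99
SD(4X + 3Y) = √3.99 ≈ 1.9975

1.9975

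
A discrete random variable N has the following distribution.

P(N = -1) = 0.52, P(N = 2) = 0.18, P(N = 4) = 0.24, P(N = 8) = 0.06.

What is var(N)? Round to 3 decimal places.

7.282

E[N] = (-1)(0.52) + (2)(0.18) + (4)(0.24) + (8)(0.06) = 1.28
E[N²] = (-1)²(0.52) + (2)²(0.18) + (4)²(0.24) + (8)²(0.06) = 8.92
var(N) = E[N²] − (E[N])² = 8.92 − (1.28)² = 7.2816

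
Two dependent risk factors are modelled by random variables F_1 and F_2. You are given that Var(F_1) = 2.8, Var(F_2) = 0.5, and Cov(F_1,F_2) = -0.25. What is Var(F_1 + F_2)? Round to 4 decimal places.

Var(F_1 + F_2) = (1)²·Var(F_1) + (1)²·Var(F_2) + 2·(1)·(1)·Cov(F_1,F_2)
= 1·2.8 + 1·0.5 + 2·-0.25 = 2.8

2.8000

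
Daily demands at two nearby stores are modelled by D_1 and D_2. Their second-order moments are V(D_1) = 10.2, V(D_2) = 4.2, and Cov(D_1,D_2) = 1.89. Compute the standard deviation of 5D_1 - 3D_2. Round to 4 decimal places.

V(5D_1 - 3D_2) = (5)²·V(D_1) + (-3)²·V(D_2) + 2·(5)·(-3)·Cov(D_1,D_2)
= 25·10.2 + 9·4.2 + -30·1.89 = 236.1
SD(5D_1 - 3D_2) = √236.1 ≈ 15.3655

15.3655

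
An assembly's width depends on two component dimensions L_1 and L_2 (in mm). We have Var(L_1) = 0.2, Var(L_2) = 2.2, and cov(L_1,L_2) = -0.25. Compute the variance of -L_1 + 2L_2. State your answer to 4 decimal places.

Var(-L_1 + 2L_2) = (-1)²·Var(L_1) + (2)²·Var(L_2) + 2·(-1)·(2)·cov(L_1,L_2)
= 1·0.2 + 4·2.2 + -4·-0.25 = 10

10.0000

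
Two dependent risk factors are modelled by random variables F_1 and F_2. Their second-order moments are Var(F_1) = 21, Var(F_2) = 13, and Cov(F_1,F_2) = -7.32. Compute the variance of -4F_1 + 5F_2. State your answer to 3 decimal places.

953.800

Var(-4F_1 + 5F_2) = (-4)²·Var(F_1) + (5)²·Var(F_2) + 2·(-4)·(5)·Cov(F_1,F_2)
= 16·21 + 25·13 + -40·-7.32 = 953.8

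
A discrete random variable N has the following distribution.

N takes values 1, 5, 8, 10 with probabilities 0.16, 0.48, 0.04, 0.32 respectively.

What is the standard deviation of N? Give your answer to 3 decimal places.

3.123

E[N] = (1)(0.16) + (5)(0.48) + (8)(0.04) + (10)(0.32) = 6.08
E[N²] = (1)²(0.16) + (5)²(0.48) + (8)²(0.04) + (10)²(0.32) = 46.72
V(N) = E[N²] − (E[N])² = 46.72 − (6.08)² = 9.7536
SD(N) = √9.7536 ≈ 3.123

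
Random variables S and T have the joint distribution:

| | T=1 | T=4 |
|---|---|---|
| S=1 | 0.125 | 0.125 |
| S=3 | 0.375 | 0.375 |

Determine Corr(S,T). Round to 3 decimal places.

E[S] = 2.5,  E[T] = 2.5
E[ST] = 6.25
Cov(S,T) = E[ST] − E[S]E[T] = 6.25 − (2.5)(2.5) = 0
V(S) = 0.75,  V(T) = 2.25
ρ = 0 / √(0.75·2.25) ≈ 0.000

0.000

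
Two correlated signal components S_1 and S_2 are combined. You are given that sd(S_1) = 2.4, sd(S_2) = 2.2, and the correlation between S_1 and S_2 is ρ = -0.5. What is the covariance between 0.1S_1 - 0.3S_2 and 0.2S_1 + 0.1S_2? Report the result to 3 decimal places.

V(S_1) = (2.4)² = 5.76;  V(S_2) = (2.2)² = 4.84
cov(S_1,S_2) = ρ·sd(S_1)·sd(S_2) = -0.5·2.4·2.2 = -2.64
cov(0.1S_1 - 0.3S_2, 0.2S_1 + 0.1S_2) = (0.1)(0.2)V(S_1) + (-0.3)(0.1)V(S_2) + [(0.1)(0.1) + (-0.3)(0.2)]cov(S_1,S_2)
= 0.02·5.76 + -0.03·4.84 + -0.05·-2.64 = 0.102

0.102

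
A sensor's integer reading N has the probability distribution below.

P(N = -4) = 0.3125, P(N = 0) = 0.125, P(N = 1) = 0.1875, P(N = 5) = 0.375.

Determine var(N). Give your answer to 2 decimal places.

E[N] = (-4)(0.3125) + (0)(0.125) + (1)(0.1875) + (5)(0.375) = 0.8125
E[N²] = (-4)²(0.3125) + (0)²(0.125) + (1)²(0.1875) + (5)²(0.375) = 14.5625
var(N) = E[N²] − (E[N])² = 14.5625 − (0.8125)² = 13.90234375

13.90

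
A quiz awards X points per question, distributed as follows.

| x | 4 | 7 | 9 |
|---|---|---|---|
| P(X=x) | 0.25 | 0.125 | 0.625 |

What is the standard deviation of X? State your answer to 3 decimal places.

2.121

E[X] = (4)(0.25) + (7)(0.125) + (9)(0.625) = 7.5
E[X²] = (4)²(0.25) + (7)²(0.125) + (9)²(0.625) = 60.75
Var(X) = E[X²] − (E[X])² = 60.75 − (7.5)² = 4.5
σ(X) = √4.5 ≈ 2.121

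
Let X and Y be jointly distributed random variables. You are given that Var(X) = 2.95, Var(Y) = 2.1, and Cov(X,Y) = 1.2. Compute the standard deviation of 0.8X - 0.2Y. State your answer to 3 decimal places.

Var(0.8X - 0.2Y) = (0.8)²·Var(X) + (-0.2)²·Var(Y) + 2·(0.8)·(-0.2)·Cov(X,Y)
= 0.64·2.95 + 0.04·2.1 + -0.32·1.2 = 1.588
SD(0.8X - 0.2Y) = √1.588 ≈ 1.260

1.260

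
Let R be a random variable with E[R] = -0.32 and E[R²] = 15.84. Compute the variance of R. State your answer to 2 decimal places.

var(R) = 15.84 − (-0.32)² = 15.7376

15.74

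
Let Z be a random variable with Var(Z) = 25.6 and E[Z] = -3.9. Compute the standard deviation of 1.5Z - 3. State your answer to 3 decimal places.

Var(1.5Z - 3) = (1.5)²·25.6 = 57.6
SD(1.5Z - 3) = √57.6 ≈ 7.589

7.589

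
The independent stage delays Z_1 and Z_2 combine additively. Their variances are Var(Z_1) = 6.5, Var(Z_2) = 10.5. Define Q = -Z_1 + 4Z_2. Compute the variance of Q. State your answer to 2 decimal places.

174.50

By independence, Var(Q) = (-1)²Var(Z_1) + (4)²Var(Z_2)
= (-1)²·6.5 + (4)²·10.5 = 174.5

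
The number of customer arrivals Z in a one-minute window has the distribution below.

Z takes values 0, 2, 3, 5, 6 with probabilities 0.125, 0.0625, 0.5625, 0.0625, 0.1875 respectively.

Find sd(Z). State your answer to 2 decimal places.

1.75

E[Z] = (0)(0.125) + (2)(0.0625) + (3)(0.5625) + (5)(0.0625) + (6)(0.1875) = 3.25
E[Z²] = (0)²(0.125) + (2)²(0.0625) + (3)²(0.5625) + (5)²(0.0625) + (6)²(0.1875) = 13.625
Var(Z) = E[Z²] − (E[Z])² = 13.625 − (3.25)² = 3.0625
sd(Z) = √3.0625 ≈ 1.75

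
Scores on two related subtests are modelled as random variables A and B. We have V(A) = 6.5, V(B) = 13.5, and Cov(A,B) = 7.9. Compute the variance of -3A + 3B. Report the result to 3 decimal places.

V(-3A + 3B) = (-3)²·V(A) + (3)²·V(B) + 2·(-3)·(3)·Cov(A,B)
= 9·6.5 + 9·13.5 + -18·7.9 = 37.8

37.800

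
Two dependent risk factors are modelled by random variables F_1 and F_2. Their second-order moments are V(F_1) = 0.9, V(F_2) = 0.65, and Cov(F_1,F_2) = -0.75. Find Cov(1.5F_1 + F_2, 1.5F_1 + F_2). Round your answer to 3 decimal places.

0.425

Cov(1.5F_1 + F_2, 1.5F_1 + F_2) = (1.5)(1.5)V(F_1) + (1)(1)V(F_2) + [(1.5)(1) + (1)(1.5)]Cov(F_1,F_2)
= 2.25·0.9 + 1·0.65 + 3·-0.75 = 0.425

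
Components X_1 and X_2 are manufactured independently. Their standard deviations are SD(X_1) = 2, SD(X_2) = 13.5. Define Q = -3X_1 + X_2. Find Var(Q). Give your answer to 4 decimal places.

Var(X_1) = 4, Var(X_2) = 182.25
By independence, Var(Q) = (-3)²Var(X_1) + (1)²Var(X_2)
= (-3)²·4 + (1)²·182.25 = 218.25

218.2500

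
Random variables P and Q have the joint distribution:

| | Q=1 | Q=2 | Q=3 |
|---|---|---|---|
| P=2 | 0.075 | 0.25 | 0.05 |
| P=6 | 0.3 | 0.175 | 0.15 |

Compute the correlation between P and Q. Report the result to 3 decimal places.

E[P] = 4.5,  E[Q] = 1.825
E[PQ] = 8.05
Cov(P,Q) = E[PQ] − E[P]E[Q] = 8.05 − (4.5)(1.825) = -0.1625
V(P) = 3.75,  V(Q) = 0.544375
ρ = -0.1625 / √(3.75·0.544375) ≈ -0.114

-0.114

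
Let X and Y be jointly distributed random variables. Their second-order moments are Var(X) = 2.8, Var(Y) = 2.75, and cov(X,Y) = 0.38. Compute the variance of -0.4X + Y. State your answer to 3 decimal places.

2.894

Var(-0.4X + Y) = (-0.4)²·Var(X) + (1)²·Var(Y) + 2·(-0.4)·(1)·cov(X,Y)
= 0.16·2.8 + 1·2.75 + -0.8·0.38 = 2.894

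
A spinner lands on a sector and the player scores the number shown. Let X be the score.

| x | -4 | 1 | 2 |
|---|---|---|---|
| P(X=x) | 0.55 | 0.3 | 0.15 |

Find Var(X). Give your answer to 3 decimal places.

7.140

E[X] = (-4)(0.55) + (1)(0.3) + (2)(0.15) = -1.6
E[X²] = (-4)²(0.55) + (1)²(0.3) + (2)²(0.15) = 9.7
Var(X) = E[X²] − (E[X])² = 9.7 − (-1.6)² = 7.14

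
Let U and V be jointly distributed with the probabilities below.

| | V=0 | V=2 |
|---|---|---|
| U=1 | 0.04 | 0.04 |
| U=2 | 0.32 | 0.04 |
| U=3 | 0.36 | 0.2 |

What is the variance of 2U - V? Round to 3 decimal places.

2.240

E[U] = 2.48,  E[V] = 0.56,  E[UV] = 1.44
Var(U) = 6.56 − (2.48)² = 0.4096;  Var(V) = 1.12 − (0.56)² = 0.8064
cov(U,V) = 1.44 − (2.48)(0.56) = 0.0512
Var(2U - V) = (2)²·0.4096 + (-1)²·0.8064 + 2·(2)·(-1)·0.0512 = 2.24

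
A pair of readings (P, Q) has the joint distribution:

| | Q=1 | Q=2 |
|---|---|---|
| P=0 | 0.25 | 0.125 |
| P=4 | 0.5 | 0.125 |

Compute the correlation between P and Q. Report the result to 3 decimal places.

E[P] = 2.5,  E[Q] = 1.25
E[PQ] = 3
Cov(P,Q) = E[PQ] − E[P]E[Q] = 3 − (2.5)(1.25) = -0.125
var(P) = 3.75,  var(Q) = 0.1875
ρ = -0.125 / √(3.75·0.1875) ≈ -0.149

-0.149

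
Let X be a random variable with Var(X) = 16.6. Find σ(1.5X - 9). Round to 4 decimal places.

Var(1.5X - 9) = (1.5)²·16.6 = 37.35
σ(1.5X - 9) = √37.35 ≈ 6.1115

6.1115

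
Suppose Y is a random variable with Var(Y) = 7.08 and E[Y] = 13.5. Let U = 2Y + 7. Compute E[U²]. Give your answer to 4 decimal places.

E[2Y + 7] = 2·13.5 + 7 = 34
Var(2Y + 7) = (2)²·7.08 = 28.32
E[U²] = Var(U) + (E[U])² = 28.32 + (34)² = 1184.32

1184.3200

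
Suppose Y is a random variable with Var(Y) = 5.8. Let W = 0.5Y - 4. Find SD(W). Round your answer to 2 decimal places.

1.20

Var(0.5Y - 4) = (0.5)²·5.8 = 1.45
SD(W) = √1.45 ≈ 1.20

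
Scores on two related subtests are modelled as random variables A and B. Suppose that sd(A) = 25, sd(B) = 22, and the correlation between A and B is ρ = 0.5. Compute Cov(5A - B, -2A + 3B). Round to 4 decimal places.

Var(A) = (25)² = 625;  Var(B) = (22)² = 484
Cov(A,B) = ρ·sd(A)·sd(B) = 0.5·25·22 = 275
Cov(5A - B, -2A + 3B) = (5)(-2)Var(A) + (-1)(3)Var(B) + [(5)(3) + (-1)(-2)]Cov(A,B)
= -10·625 + -3·484 + 17·275 = -3027

-3027.0000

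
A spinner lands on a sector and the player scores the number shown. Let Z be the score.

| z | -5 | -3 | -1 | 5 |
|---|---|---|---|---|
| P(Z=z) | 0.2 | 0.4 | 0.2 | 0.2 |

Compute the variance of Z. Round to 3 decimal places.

11.840

E[Z] = (-5)(0.2) + (-3)(0.4) + (-1)(0.2) + (5)(0.2) = -1.4
E[Z²] = (-5)²(0.2) + (-3)²(0.4) + (-1)²(0.2) + (5)²(0.2) = 13.8
Var(Z) = E[Z²] − (E[Z])² = 13.8 − (-1.4)² = 11.84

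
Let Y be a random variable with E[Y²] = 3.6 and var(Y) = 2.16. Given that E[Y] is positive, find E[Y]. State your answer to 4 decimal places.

1.2000

(E[Y])² = E[Y²] − var(Y) = 3.6 − 2.16 = 1.44
E[Y] = √1.44 = 1.2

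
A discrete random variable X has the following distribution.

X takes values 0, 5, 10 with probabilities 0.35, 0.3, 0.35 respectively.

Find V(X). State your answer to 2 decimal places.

E[X] = (0)(0.35) + (5)(0.3) + (10)(0.35) = 5
E[X²] = (0)²(0.35) + (5)²(0.3) + (10)²(0.35) = 42.5
V(X) = E[X²] − (E[X])² = 42.5 − (5)² = 17.5

17.50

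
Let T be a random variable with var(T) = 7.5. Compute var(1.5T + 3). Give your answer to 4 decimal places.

16.8750

var(1.5T + 3) = (1.5)²·var(T) = 2.25·7.5 = 16.875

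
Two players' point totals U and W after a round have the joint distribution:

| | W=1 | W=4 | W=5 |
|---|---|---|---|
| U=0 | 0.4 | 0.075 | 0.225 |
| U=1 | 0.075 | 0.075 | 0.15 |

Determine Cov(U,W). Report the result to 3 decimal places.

0.240

E[U] = 0.3,  E[W] = 2.95
E[UW] = 1.125
Cov(U,W) = E[UW] − E[U]E[W] = 1.125 − (0.3)(2.95) = 0.24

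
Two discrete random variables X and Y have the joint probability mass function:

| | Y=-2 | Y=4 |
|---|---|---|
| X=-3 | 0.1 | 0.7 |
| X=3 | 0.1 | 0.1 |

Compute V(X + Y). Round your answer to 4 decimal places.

E[X] = -1.8,  E[Y] = 2.8,  E[XY] = -7.2
V(X) = 9 − (-1.8)² = 5.76;  V(Y) = 13.6 − (2.8)² = 5.76
cov(X,Y) = -7.2 − (-1.8)(2.8) = -2.16
V(X + Y) = (1)²·5.76 + (1)²·5.76 + 2·(1)·(1)·-2.16 = 7.2

7.2000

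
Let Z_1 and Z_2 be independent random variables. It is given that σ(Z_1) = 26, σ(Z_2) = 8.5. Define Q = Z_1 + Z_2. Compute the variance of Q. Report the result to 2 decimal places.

748.25

var(Z_1) = 676, var(Z_2) = 72.25
By independence, var(Q) = (1)²var(Z_1) + (1)²var(Z_2)
= (1)²·676 + (1)²·72.25 = 748.25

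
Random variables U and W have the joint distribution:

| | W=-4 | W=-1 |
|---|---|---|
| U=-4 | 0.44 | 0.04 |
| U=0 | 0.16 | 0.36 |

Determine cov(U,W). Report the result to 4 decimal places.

E[U] = -1.92,  E[W] = -2.8
E[UW] = 7.2
cov(U,W) = E[UW] − E[U]E[W] = 7.2 − (-1.92)(-2.8) = 1.824

1.8240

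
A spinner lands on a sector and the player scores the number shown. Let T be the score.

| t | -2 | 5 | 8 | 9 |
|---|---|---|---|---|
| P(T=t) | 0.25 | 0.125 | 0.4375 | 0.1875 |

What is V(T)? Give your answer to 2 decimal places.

19.09

E[T] = (-2)(0.25) + (5)(0.125) + (8)(0.4375) + (9)(0.1875) = 5.3125
E[T²] = (-2)²(0.25) + (5)²(0.125) + (8)²(0.4375) + (9)²(0.1875) = 47.3125
V(T) = E[T²] − (E[T])² = 47.3125 − (5.3125)² = 19.08984375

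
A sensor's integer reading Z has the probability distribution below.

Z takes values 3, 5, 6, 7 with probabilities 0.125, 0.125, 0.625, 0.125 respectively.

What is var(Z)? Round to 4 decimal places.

1.2344

E[Z] = (3)(0.125) + (5)(0.125) + (6)(0.625) + (7)(0.125) = 5.625
E[Z²] = (3)²(0.125) + (5)²(0.125) + (6)²(0.625) + (7)²(0.125) = 32.875
var(Z) = E[Z²] − (E[Z])² = 32.875 − (5.625)² = 1.234375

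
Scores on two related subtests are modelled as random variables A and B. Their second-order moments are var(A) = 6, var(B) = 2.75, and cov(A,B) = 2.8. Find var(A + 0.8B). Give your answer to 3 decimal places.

12.240

var(A + 0.8B) = (1)²·var(A) + (0.8)²·var(B) + 2·(1)·(0.8)·cov(A,B)
= 1·6 + 0.64·2.75 + 1.6·2.8 = 12.24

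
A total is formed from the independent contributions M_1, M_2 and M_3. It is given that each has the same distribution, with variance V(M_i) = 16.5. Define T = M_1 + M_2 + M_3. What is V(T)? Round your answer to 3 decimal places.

By independence, V(T) = (1)²V(M_1) + (1)²V(M_2) + (1)²V(M_3)
= (1)²·16.5 + (1)²·16.5 + (1)²·16.5 = 49.5

49.500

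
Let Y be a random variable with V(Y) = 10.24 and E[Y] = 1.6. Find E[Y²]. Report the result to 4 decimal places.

12.8000

E[Y²] = V(Y) + (E[Y])² = 10.24 + (1.6)² = 12.8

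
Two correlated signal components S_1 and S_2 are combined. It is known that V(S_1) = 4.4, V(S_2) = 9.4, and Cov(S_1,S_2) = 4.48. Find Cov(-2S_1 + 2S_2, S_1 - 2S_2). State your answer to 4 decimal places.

Cov(-2S_1 + 2S_2, S_1 - 2S_2) = (-2)(1)V(S_1) + (2)(-2)V(S_2) + [(-2)(-2) + (2)(1)]Cov(S_1,S_2)
= -2·4.4 + -4·9.4 + 6·4.48 = -19.52

-19.5200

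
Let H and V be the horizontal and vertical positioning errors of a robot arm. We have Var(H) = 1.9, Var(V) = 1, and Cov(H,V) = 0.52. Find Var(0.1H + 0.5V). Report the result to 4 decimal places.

0.3210

Var(0.1H + 0.5V) = (0.1)²·Var(H) + (0.5)²·Var(V) + 2·(0.1)·(0.5)·Cov(H,V)
= 0.01·1.9 + 0.25·1 + 0.1·0.52 = 0.321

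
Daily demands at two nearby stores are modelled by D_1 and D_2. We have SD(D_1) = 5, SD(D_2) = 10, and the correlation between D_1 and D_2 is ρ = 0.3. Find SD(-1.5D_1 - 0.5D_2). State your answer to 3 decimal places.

var(D_1) = (5)² = 25;  var(D_2) = (10)² = 100
Cov(D_1,D_2) = ρ·SD(D_1)·SD(D_2) = 0.3·5·10 = 15
var(-1.5D_1 - 0.5D_2) = (-1.5)²·var(D_1) + (-0.5)²·var(D_2) + 2·(-1.5)·(-0.5)·Cov(D_1,D_2)
= 2.25·25 + 0.25·100 + 1.5·15 = 103.75
SD(-1.5D_1 - 0.5D_2) = √103.75 ≈ 10.186

10.186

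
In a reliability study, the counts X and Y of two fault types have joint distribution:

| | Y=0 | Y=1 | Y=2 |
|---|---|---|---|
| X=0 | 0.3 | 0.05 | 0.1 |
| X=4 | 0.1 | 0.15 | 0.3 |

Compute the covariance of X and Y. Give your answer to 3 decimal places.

0.800

E[X] = 2.2,  E[Y] = 1
E[XY] = 3
cov(X,Y) = E[XY] − E[X]E[Y] = 3 − (2.2)(1) = 0.8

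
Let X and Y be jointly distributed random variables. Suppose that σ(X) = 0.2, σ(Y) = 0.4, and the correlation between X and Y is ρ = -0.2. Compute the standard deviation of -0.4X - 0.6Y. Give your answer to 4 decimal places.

0.2373

var(X) = (0.2)² = 0.04;  var(Y) = (0.4)² = 0.16
Cov(X,Y) = ρ·σ(X)·σ(Y) = -0.2·0.2·0.4 = -0.016
var(-0.4X - 0.6Y) = (-0.4)²·var(X) + (-0.6)²·var(Y) + 2·(-0.4)·(-0.6)·Cov(X,Y)
= 0.16·0.04 + 0.36·0.16 + 0.48·-0.016 = 0.05632
σ(-0.4X - 0.6Y) = √0.05632 ≈ 0.2373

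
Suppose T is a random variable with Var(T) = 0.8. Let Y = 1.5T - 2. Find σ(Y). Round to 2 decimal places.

1.34

Var(1.5T - 2) = (1.5)²·0.8 = 1.8
σ(Y) = √1.8 ≈ 1.34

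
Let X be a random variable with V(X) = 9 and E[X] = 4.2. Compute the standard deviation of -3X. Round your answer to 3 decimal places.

9.000

V(-3X) = (-3)²·9 = 81
σ(-3X) = √81 ≈ 9.000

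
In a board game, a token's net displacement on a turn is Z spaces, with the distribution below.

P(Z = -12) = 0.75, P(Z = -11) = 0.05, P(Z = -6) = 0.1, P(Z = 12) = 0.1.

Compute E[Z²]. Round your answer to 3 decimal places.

132.050

E[Z²] = (-12)²(0.75) + (-11)²(0.05) + (-6)²(0.1) + (12)²(0.1) = 132.05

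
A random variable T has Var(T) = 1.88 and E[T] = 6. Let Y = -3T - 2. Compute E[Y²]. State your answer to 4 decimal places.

E[-3T - 2] = -3·6 − 2 = -20
Var(-3T - 2) = (-3)²·1.88 = 16.92
E[Y²] = Var(Y) + (E[Y])² = 16.92 + (-20)² = 416.92

416.9200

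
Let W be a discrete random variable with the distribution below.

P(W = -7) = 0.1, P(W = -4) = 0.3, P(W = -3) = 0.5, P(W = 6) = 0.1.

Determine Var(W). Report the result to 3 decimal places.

E[W] = (-7)(0.1) + (-4)(0.3) + (-3)(0.5) + (6)(0.1) = -2.8
E[W²] = (-7)²(0.1) + (-4)²(0.3) + (-3)²(0.5) + (6)²(0.1) = 17.8
Var(W) = E[W²] − (E[W])² = 17.8 − (-2.8)² = 9.96

9.960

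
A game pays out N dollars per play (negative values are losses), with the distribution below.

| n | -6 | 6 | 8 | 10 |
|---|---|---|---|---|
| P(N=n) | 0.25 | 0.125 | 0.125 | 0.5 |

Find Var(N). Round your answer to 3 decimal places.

E[N] = (-6)(0.25) + (6)(0.125) + (8)(0.125) + (10)(0.5) = 5.25
E[N²] = (-6)²(0.25) + (6)²(0.125) + (8)²(0.125) + (10)²(0.5) = 71.5
Var(N) = E[N²] − (E[N])² = 71.5 − (5.25)² = 43.9375

43.938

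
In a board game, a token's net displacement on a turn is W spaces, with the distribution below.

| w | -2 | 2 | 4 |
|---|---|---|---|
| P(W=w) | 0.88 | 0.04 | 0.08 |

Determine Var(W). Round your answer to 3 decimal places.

E[W] = (-2)(0.88) + (2)(0.04) + (4)(0.08) = -1.36
E[W²] = (-2)²(0.88) + (2)²(0.04) + (4)²(0.08) = 4.96
Var(W) = E[W²] − (E[W])² = 4.96 − (-1.36)² = 3.1104

3.110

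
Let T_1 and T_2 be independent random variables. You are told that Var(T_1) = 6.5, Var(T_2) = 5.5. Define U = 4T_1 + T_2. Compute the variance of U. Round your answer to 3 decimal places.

109.500

By independence, Var(U) = (4)²Var(T_1) + (1)²Var(T_2)
= (4)²·6.5 + (1)²·5.5 = 109.5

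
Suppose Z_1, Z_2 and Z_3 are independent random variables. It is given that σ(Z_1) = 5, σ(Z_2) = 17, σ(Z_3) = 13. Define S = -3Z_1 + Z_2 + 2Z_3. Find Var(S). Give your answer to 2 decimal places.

Var(Z_1) = 25, Var(Z_2) = 289, Var(Z_3) = 169
By independence, Var(S) = (-3)²Var(Z_1) + (1)²Var(Z_2) + (2)²Var(Z_3)
= (-3)²·25 + (1)²·289 + (2)²·169 = 1190

1190.00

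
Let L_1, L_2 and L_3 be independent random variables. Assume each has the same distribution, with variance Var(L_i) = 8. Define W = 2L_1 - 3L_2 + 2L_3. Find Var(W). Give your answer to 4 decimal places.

136.0000

By independence, Var(W) = (2)²Var(L_1) + (-3)²Var(L_2) + (2)²Var(L_3)
= (2)²·8 + (-3)²·8 + (2)²·8 = 136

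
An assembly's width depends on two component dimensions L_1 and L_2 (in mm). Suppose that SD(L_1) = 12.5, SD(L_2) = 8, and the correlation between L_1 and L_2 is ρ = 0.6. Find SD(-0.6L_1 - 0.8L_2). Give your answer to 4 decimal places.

12.4423

var(L_1) = (12.5)² = 156.25;  var(L_2) = (8)² = 64
Cov(L_1,L_2) = ρ·SD(L_1)·SD(L_2) = 0.6·12.5·8 = 60
var(-0.6L_1 - 0.8L_2) = (-0.6)²·var(L_1) + (-0.8)²·var(L_2) + 2·(-0.6)·(-0.8)·Cov(L_1,L_2)
= 0.36·156.25 + 0.64·64 + 0.96·60 = 154.81
SD(-0.6L_1 - 0.8L_2) = √154.81 ≈ 12.4423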